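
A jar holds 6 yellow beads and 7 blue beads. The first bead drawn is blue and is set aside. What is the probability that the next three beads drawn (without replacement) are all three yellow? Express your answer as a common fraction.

1/11

After the first draw, 6 of the remaining 12 beads are yellow.
P = 6/12 × 5/11 × 4/10 = 120/1320 = 1/11.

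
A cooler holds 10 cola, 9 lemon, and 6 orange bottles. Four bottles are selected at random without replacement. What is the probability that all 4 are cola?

21/1265

P(every draw is cola) = 10/25 × 9/24 × 8/23 × 7/22 = 5040/303600 = 21/1265.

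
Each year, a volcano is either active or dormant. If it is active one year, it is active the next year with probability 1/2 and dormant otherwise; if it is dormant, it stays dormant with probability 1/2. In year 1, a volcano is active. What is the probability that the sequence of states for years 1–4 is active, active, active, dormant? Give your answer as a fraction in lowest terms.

1/8

Year 1 is given. For each transition, use the conditional probability from the current state:
P(active | active) = 1/2; P(active | active) = 1/2; P(dormant | active) = 1/2.
P = 1/2 × 1/2 × 1/2 = 1/8.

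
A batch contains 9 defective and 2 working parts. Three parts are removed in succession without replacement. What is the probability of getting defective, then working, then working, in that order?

Multiply the probability of each draw given the previous ones:
P = 9/11 × 2/10 × 1/9 = 18/990 = 1/55.

1/55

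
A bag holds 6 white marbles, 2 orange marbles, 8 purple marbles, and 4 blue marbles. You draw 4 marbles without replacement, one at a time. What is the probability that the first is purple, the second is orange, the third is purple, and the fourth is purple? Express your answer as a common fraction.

Multiply the probability of each draw given the previous ones:
P = 8/20 × 2/19 × 7/18 × 6/17 = 672/116280 = 28/4845.

28/4845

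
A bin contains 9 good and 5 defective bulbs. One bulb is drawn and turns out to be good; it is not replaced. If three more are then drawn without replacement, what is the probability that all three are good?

After the first draw, 8 of the remaining 13 bulbs are good.
P = 8/13 × 7/12 × 6/11 = 336/1716 = 28/143.

28/143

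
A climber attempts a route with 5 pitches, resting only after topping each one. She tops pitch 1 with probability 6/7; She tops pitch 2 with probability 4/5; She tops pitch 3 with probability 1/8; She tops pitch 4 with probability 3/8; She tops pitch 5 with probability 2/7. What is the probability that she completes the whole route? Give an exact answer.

9/980

Multiplying along the chain,
P = 6/7 × 4/5 × 1/8 × 3/8 × 2/7 = 144/15680 = 9/980.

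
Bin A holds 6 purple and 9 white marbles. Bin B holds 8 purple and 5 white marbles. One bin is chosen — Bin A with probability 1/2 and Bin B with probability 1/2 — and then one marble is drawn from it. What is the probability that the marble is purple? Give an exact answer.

From Bin A: P(purple) = 6/15.
From Bin B: P(purple) = 8/13.
Total probability = (1/2)(6/15) + (1/2)(8/13) = 33/65.

33/65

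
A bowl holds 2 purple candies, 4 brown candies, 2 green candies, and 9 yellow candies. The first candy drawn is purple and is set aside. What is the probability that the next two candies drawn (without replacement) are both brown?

After the first draw, 4 of the remaining 16 candies are brown.
P = 4/16 × 3/15 = 12/240 = 1/20.

1/20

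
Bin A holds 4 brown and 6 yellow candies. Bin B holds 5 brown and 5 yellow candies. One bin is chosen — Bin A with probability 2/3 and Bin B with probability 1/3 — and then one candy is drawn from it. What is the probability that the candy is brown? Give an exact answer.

13/30

From Bin A: P(brown) = 4/10.
From Bin B: P(brown) = 5/10.
Total probability = (2/3)(4/10) + (1/3)(5/10) = 13/30.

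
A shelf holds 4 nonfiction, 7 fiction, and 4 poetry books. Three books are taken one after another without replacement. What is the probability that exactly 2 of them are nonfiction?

One ordering (nonfiction drawn first) has probability 4/15 × 3/14 × 11/13 = 132/2730 = 22/455.
There are C(3,2) = 3 such orderings, each equally likely, so P = 3 × 22/455 = 66/455.

66/455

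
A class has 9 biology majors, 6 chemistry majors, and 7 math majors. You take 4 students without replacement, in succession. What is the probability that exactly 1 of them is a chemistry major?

One ordering (a chemistry major drawn first) has probability 6/22 × 16/21 × 15/20 × 14/19 = 20160/175560 = 24/209.
There are C(4,1) = 4 such orderings, each equally likely, so P = 4 × 24/209 = 96/209.

96/209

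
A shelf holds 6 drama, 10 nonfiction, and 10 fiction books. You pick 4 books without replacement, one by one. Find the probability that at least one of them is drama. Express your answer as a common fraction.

P(no drama) = 20/26 × 19/25 × 18/24 × 17/23 = 116280/358800 = 969/2990.
P(at least one) = 1 − 969/2990 = 2021/2990.

2021/2990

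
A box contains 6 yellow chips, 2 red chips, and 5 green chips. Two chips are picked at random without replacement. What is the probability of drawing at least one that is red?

23/78

P(no red) = 11/13 × 10/12 = 110/156 = 55/78.
P(at least one) = 1 − 55/78 = 23/78.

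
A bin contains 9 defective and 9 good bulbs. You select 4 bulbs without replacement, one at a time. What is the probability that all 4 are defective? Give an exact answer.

P(every draw is defective) = 9/18 × 8/17 × 7/16 × 6/15 = 3024/73440 = 7/170.

7/170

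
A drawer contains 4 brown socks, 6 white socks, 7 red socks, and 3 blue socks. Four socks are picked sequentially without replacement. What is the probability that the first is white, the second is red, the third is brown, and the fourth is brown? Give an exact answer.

7/1615

Multiply the probability of each draw given the previous ones:
P = 6/20 × 7/19 × 4/18 × 3/17 = 504/116280 = 7/1615.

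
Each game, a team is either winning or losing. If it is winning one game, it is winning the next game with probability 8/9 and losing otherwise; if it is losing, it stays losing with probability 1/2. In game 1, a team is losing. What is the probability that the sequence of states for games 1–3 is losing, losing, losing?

Game 1 is given. For each transition, use the conditional probability from the current state:
P(losing | losing) = 1/2; P(losing | losing) = 1/2.
P = 1/2 × 1/2 = 1/4.

1/4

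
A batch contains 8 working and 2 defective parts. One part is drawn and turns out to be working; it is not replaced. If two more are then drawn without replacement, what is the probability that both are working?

After the first draw, 7 of the remaining 9 parts are working.
P = 7/9 × 6/8 = 42/72 = 7/12.

7/12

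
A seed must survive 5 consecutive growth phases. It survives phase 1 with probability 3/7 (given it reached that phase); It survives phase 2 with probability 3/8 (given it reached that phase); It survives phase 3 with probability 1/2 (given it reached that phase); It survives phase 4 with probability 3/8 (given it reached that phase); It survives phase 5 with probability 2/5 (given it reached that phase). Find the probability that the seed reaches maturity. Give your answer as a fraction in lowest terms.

Multiplying along the chain,
P = 3/7 × 3/8 × 1/2 × 3/8 × 2/5 = 54/4480 = 27/2240.

27/2240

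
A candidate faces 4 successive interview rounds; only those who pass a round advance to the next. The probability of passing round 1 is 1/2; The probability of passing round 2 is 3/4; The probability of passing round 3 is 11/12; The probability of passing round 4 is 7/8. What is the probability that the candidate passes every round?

77/256

Each stage is reached only if all earlier stages succeed, so
P = 1/2 × 3/4 × 11/12 × 7/8 = 231/768 = 77/256.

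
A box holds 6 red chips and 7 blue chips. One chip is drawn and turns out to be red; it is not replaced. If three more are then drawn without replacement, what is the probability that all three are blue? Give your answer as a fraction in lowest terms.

7/44

With the first chip removed, 7 blue remain out of 12.
P = 7/12 × 6/11 × 5/10 = 210/1320 = 7/44.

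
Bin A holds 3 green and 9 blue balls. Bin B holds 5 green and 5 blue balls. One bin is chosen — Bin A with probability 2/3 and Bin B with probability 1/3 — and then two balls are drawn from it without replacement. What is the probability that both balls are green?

From Bin A: P(both green) = (3/12)(2/11) = 1/22.
From Bin B: P(both green) = (5/10)(4/9) = 2/9.
Total probability = (2/3)(1/22) + (1/3)(2/9) = 31/297.

31/297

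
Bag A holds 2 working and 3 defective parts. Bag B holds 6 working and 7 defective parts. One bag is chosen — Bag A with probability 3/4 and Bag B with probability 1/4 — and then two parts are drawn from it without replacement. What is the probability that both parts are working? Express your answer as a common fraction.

8/65

From Bag A: P(both working) = (2/5)(1/4) = 1/10.
From Bag B: P(both working) = (6/13)(5/12) = 5/26.
Total probability = (3/4)(1/10) + (1/4)(5/26) = 8/65.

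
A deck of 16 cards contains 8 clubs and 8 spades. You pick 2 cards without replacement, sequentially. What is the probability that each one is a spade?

P(every draw is a spade) = 8/16 × 7/15 = 56/240 = 7/30.

7/30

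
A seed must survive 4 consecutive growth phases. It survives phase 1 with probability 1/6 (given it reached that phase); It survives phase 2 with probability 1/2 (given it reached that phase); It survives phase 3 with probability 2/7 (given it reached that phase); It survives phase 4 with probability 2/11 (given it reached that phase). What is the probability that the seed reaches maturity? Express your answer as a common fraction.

1/231

The events are sequential, so multiply the conditional probabilities:
P = 1/6 × 1/2 × 2/7 × 2/11 = 4/924 = 1/231.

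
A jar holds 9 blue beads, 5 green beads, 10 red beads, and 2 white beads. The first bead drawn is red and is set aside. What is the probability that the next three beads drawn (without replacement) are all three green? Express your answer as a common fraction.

1/230

With the first bead removed, 5 green remain out of 25.
P = 5/25 × 4/24 × 3/23 = 60/13800 = 1/230.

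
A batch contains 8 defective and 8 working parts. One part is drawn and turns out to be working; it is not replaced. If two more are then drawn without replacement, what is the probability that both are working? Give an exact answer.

1/5

With the first part removed, 7 working remain out of 15.
P = 7/15 × 6/14 = 42/210 = 1/5.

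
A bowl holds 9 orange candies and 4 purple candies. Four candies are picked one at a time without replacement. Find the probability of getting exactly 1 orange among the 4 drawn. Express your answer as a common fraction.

One ordering (orange drawn first) has probability 9/13 × 4/12 × 3/11 × 2/10 = 216/17160 = 9/715.
There are C(4,1) = 4 such orderings, each equally likely, so P = 4 × 9/715 = 36/715.

36/715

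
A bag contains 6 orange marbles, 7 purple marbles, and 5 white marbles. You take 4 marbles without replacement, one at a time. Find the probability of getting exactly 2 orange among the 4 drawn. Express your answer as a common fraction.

One ordering (orange drawn first) has probability 6/18 × 5/17 × 12/16 × 11/15 = 3960/73440 = 11/204.
There are C(4,2) = 6 such orderings, each equally likely, so P = 6 × 11/204 = 11/34.

11/34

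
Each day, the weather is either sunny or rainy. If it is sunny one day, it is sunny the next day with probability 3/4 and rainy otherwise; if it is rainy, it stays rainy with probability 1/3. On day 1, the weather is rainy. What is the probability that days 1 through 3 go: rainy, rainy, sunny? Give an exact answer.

Day 1 is given. For each transition, use the conditional probability from the current state:
P(rainy | rainy) = 1/3; P(sunny | rainy) = 2/3.
P = 1/3 × 2/3 = 2/9.

2/9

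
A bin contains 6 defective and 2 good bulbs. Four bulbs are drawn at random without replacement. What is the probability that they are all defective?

P = 6/8 × 5/7 × 4/6 × 3/5 = 360/1680 = 3/14.

3/14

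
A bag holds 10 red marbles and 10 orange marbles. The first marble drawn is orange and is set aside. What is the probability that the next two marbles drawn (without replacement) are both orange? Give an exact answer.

4/19

After the first draw, 9 of the remaining 19 marbles are orange.
P = 9/19 × 8/18 = 72/342 = 4/19.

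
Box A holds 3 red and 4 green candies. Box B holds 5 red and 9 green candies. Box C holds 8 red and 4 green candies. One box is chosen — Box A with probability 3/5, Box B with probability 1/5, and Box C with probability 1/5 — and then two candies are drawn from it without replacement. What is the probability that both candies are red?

From Box A: P(both red) = (3/7)(2/6) = 1/7.
From Box B: P(both red) = (5/14)(4/13) = 10/91.
From Box C: P(both red) = (8/12)(7/11) = 14/33.
Total probability = (3/5)(1/7) + (1/5)(10/91) + (1/5)(14/33) = 413/2145.

413/2145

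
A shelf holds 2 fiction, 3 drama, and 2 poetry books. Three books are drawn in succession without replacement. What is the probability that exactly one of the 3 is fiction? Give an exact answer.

One ordering (fiction drawn first) has probability 2/7 × 5/6 × 4/5 = 40/210 = 4/21.
There are C(3,1) = 3 such orderings, each equally likely, so P = 3 × 4/21 = 4/7.

4/7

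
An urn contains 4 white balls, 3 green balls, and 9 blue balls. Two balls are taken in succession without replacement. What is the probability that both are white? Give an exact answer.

1/20

P(all white) = 4/16 × 3/15 = 12/240 = 1/20.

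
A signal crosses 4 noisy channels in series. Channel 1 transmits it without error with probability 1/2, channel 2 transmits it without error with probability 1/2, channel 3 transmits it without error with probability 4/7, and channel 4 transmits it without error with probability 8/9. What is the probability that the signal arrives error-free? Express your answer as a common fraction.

8/63

The events are sequential, so multiply the conditional probabilities:
P = 1/2 × 1/2 × 4/7 × 8/9 = 32/252 = 8/63.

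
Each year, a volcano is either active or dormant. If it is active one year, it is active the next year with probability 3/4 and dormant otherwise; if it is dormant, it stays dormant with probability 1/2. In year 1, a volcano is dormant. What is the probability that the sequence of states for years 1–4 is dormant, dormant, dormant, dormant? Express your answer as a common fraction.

1/8

Year 1 is given. For each transition, use the conditional probability from the current state:
P(dormant | dormant) = 1/2; P(dormant | dormant) = 1/2; P(dormant | dormant) = 1/2.
P = 1/2 × 1/2 × 1/2 = 1/8.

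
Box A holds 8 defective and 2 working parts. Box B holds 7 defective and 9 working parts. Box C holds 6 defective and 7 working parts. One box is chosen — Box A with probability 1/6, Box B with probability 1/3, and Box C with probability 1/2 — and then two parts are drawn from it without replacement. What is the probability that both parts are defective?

From Box A: P(both defective) = (8/10)(7/9) = 28/45.
From Box B: P(both defective) = (7/16)(6/15) = 7/40.
From Box C: P(both defective) = (6/13)(5/12) = 5/26.
Total probability = (1/6)(28/45) + (1/3)(7/40) + (1/2)(5/26) = 725/2808.

725/2808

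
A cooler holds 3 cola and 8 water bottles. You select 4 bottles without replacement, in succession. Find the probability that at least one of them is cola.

26/33

P(no cola) = 8/11 × 7/10 × 6/9 × 5/8 = 1680/7920 = 7/33.
P(at least one) = 1 − 7/33 = 26/33.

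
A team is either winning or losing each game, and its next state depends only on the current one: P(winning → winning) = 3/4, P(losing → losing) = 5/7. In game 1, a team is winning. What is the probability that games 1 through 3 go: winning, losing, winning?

Game 1 is given. For each transition, use the conditional probability from the current state:
P(losing | winning) = 1/4; P(winning | losing) = 2/7.
P = 1/4 × 2/7 = 2/28 = 1/14.

1/14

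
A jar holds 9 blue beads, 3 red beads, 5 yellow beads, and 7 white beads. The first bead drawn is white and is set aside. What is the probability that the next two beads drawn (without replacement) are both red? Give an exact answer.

3/253

With the first bead removed, 3 red remain out of 23.
P = 3/23 × 2/22 = 6/506 = 3/253.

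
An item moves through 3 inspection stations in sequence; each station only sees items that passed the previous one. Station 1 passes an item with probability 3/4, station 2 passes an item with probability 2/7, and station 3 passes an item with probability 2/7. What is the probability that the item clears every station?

3/49

The events are sequential, so multiply the conditional probabilities:
P = 3/4 × 2/7 × 2/7 = 12/196 = 3/49.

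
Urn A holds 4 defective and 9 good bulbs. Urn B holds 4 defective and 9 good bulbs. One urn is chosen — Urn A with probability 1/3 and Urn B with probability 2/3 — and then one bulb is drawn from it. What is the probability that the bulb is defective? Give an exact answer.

From Urn A: P(defective) = 4/13.
From Urn B: P(defective) = 4/13.
Total probability = (1/3)(4/13) + (2/3)(4/13) = 4/13.

4/13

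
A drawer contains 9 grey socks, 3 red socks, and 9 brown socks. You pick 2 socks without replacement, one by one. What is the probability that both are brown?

6/35

P = 9/21 × 8/20 = 72/420 = 6/35.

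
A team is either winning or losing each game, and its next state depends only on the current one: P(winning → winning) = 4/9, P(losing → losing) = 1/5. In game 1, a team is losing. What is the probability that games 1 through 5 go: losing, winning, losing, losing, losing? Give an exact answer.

Game 1 is given. For each transition, use the conditional probability from the current state:
P(winning | losing) = 4/5; P(losing | winning) = 5/9; P(losing | losing) = 1/5; P(losing | losing) = 1/5.
P = 4/5 × 5/9 × 1/5 × 1/5 = 20/1125 = 4/225.

4/225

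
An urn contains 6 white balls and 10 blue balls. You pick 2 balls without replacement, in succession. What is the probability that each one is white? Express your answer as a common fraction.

1/8

P = 6/16 × 5/15 = 30/240 = 1/8.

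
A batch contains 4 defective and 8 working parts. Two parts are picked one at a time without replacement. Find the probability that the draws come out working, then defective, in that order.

8/33

Multiply the probability of each draw given the previous ones:
P = 8/12 × 4/11 = 32/132 = 8/33.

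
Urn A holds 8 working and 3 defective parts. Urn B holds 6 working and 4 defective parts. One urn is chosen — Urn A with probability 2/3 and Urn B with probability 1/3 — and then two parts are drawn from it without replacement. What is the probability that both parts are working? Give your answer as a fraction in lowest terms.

From Urn A: P(both working) = (8/11)(7/10) = 28/55.
From Urn B: P(both working) = (6/10)(5/9) = 1/3.
Total probability = (2/3)(28/55) + (1/3)(1/3) = 223/495.

223/495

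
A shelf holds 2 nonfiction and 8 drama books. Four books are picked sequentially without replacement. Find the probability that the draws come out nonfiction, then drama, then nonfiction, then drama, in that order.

1/45

Multiply the probability of each draw given the previous ones:
P = 2/10 × 8/9 × 1/8 × 7/7 = 112/5040 = 1/45.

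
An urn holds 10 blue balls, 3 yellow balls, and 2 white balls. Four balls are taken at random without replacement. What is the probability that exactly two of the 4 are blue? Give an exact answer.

One ordering (blue drawn first) has probability 10/15 × 9/14 × 5/13 × 4/12 = 1800/32760 = 5/91.
There are C(4,2) = 6 such orderings, each equally likely, so P = 6 × 5/91 = 30/91.

30/91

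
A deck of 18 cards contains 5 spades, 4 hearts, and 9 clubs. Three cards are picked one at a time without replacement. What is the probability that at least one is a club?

P(no clubs) = 9/18 × 8/17 × 7/16 = 504/4896 = 7/68.
P(at least one) = 1 − 7/68 = 61/68.

61/68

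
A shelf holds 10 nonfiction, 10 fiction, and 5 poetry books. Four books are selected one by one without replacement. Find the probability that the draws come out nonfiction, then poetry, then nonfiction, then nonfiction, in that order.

Chain rule:
P = 10/25 × 5/24 × 9/23 × 8/22 = 3600/303600 = 3/253.

3/253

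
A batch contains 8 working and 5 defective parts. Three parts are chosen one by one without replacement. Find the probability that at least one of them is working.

P(no working) = 5/13 × 4/12 × 3/11 = 60/1716 = 5/143.
P(at least one) = 1 − 5/143 = 138/143.

138/143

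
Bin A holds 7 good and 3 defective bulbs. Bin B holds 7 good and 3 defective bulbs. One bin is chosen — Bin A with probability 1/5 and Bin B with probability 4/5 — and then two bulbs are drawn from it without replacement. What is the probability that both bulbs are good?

7/15

From Bin A: P(both good) = (7/10)(6/9) = 7/15.
From Bin B: P(both good) = (7/10)(6/9) = 7/15.
Total probability = (1/5)(7/15) + (4/5)(7/15) = 7/15.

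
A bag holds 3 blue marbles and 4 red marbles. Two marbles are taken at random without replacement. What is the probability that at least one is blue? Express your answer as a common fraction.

P(no blue) = 4/7 × 3/6 = 12/42 = 2/7.
P(at least one) = 1 − 2/7 = 5/7.

5/7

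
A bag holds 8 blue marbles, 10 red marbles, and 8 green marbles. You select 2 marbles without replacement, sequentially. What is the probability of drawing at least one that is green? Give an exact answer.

P(no green) = 18/26 × 17/25 = 306/650 = 153/325.
P(at least one) = 1 − 153/325 = 172/325.

172/325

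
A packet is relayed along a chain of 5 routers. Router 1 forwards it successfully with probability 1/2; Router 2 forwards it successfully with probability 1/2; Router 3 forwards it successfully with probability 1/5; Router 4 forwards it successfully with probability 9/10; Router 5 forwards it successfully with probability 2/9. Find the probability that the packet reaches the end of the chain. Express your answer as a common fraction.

1/100

Multiplying along the chain,
P = 1/2 × 1/2 × 1/5 × 9/10 × 2/9 = 18/1800 = 1/100.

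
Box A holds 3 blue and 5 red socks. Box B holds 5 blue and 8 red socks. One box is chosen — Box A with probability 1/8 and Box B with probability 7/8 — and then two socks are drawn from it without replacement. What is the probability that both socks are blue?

From Box A: P(both blue) = (3/8)(2/7) = 3/28.
From Box B: P(both blue) = (5/13)(4/12) = 5/39.
Total probability = (1/8)(3/28) + (7/8)(5/39) = 1097/8736.

1097/8736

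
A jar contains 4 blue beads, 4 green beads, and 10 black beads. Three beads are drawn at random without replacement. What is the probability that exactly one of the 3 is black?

One ordering (black drawn first) has probability 10/18 × 8/17 × 7/16 = 560/4896 = 35/306.
There are C(3,1) = 3 such orderings, each equally likely, so P = 3 × 35/306 = 35/102.

35/102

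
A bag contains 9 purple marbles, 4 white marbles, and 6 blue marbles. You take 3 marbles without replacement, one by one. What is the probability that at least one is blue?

P(no blue) = 13/19 × 12/18 × 11/17 = 1716/5814 = 286/969.
P(at least one) = 1 − 286/969 = 683/969.

683/969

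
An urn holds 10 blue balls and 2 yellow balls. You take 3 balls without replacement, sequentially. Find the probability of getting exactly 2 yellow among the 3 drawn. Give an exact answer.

1/22

One ordering (yellow drawn first) has probability 2/12 × 1/11 × 10/10 = 20/1320 = 1/66.
There are C(3,2) = 3 such orderings, each equally likely, so P = 3 × 1/66 = 1/22.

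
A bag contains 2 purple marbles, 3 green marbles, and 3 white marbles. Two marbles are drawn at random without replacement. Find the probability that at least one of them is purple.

13/28

P(no purple) = 6/8 × 5/7 = 30/56 = 15/28.
P(at least one) = 1 − 15/28 = 13/28.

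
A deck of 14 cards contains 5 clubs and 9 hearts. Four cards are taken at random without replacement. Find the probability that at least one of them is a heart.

P(no hearts) = 5/14 × 4/13 × 3/12 × 2/11 = 120/24024 = 5/1001.
P(at least one) = 1 − 5/1001 = 996/1001.

996/1001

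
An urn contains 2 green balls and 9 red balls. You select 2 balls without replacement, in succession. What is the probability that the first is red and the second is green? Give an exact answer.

9/55

Each draw changes the counts, so multiply the conditional probabilities along the sequence:
P = 9/11 × 2/10 = 18/110 = 9/55.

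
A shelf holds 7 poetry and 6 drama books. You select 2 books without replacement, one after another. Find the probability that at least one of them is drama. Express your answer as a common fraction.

19/26

P(no drama) = 7/13 × 6/12 = 42/156 = 7/26.
P(at least one) = 1 − 7/26 = 19/26.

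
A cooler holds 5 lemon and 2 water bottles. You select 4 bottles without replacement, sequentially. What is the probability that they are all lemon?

1/7

P = 5/7 × 4/6 × 3/5 × 2/4 = 120/840 = 1/7.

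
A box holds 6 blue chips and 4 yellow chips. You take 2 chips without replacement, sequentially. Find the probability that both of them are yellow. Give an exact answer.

2/15

P = 4/10 × 3/9 = 12/90 = 2/15.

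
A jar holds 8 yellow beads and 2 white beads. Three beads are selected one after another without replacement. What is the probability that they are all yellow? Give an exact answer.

7/15

P(every draw is yellow) = 8/10 × 7/9 × 6/8 = 336/720 = 7/15.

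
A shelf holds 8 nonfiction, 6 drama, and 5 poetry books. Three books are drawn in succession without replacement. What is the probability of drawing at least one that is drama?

683/969

P(no drama) = 13/19 × 12/18 × 11/17 = 1716/5814 = 286/969.
P(at least one) = 1 − 286/969 = 683/969.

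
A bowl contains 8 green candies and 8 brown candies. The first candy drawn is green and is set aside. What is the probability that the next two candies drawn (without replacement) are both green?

After the first draw, 7 of the remaining 15 candies are green.
P = 7/15 × 6/14 = 42/210 = 1/5.

1/5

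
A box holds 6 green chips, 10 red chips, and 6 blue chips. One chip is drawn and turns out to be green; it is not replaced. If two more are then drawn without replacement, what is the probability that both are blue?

1/14

After the first draw, 6 of the remaining 21 chips are blue.
P = 6/21 × 5/20 = 30/420 = 1/14.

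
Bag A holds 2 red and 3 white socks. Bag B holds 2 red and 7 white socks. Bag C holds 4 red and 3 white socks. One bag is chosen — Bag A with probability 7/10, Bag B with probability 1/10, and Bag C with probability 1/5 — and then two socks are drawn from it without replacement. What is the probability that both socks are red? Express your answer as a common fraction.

1637/12600

From Bag A: P(both red) = (2/5)(1/4) = 1/10.
From Bag B: P(both red) = (2/9)(1/8) = 1/36.
From Bag C: P(both red) = (4/7)(3/6) = 2/7.
Total probability = (7/10)(1/10) + (1/10)(1/36) + (1/5)(2/7) = 1637/12600.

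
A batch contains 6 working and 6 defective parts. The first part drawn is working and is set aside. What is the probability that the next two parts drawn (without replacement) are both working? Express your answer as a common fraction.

2/11

After the first draw, 5 of the remaining 11 parts are working.
P = 5/11 × 4/10 = 20/110 = 2/11.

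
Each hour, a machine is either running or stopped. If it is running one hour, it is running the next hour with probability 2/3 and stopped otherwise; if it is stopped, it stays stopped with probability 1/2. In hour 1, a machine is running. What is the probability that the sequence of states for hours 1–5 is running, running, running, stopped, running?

2/27

Hour 1 is given. For each transition, use the conditional probability from the current state:
P(running | running) = 2/3; P(running | running) = 2/3; P(stopped | running) = 1/3; P(running | stopped) = 1/2.
P = 2/3 × 2/3 × 1/3 × 1/2 = 4/54 = 2/27.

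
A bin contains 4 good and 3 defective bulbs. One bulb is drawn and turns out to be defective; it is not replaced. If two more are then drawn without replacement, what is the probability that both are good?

2/5

After the first draw, 4 of the remaining 6 bulbs are good.
P = 4/6 × 3/5 = 12/30 = 2/5.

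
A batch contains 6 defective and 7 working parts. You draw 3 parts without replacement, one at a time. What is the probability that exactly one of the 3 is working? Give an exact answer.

105/286

One ordering (working drawn first) has probability 7/13 × 6/12 × 5/11 = 210/1716 = 35/286.
There are C(3,1) = 3 such orderings, each equally likely, so P = 3 × 35/286 = 105/286.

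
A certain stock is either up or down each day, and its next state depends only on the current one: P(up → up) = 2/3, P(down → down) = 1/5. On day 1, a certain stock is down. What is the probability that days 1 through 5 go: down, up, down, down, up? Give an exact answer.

Day 1 is given. For each transition, use the conditional probability from the current state:
P(up | down) = 4/5; P(down | up) = 1/3; P(down | down) = 1/5; P(up | down) = 4/5.
P = 4/5 × 1/3 × 1/5 × 4/5 = 16/375.

16/375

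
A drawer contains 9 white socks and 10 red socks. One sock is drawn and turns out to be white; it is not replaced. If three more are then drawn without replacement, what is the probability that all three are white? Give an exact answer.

After the first draw, 8 of the remaining 18 socks are white.
P = 8/18 × 7/17 × 6/16 = 336/4896 = 7/102.

7/102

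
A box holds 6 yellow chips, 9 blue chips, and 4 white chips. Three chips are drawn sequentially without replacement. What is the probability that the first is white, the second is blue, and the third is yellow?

Multiply the probability of each draw given the previous ones:
P = 4/19 × 9/18 × 6/17 = 216/5814 = 12/323.

12/323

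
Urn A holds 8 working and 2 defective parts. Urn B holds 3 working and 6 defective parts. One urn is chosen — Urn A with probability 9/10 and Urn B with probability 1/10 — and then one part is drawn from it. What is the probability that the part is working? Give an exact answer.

113/150

From Urn A: P(working) = 8/10.
From Urn B: P(working) = 3/9.
Total probability = (9/10)(8/10) + (1/10)(3/9) = 113/150.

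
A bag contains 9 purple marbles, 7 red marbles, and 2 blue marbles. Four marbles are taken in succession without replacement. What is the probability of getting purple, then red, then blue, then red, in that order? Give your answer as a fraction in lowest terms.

7/680

Multiply the probability of each draw given the previous ones:
P = 9/18 × 7/17 × 2/16 × 6/15 = 756/73440 = 7/680.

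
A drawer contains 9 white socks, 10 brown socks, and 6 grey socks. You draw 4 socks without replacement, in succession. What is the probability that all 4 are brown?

21/1265

P(all brown) = 10/25 × 9/24 × 8/23 × 7/22 = 5040/303600 = 21/1265.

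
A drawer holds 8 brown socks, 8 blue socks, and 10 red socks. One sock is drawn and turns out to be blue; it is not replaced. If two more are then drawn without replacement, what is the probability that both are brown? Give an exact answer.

With the first sock removed, 8 brown remain out of 25.
P = 8/25 × 7/24 = 56/600 = 7/75.

7/75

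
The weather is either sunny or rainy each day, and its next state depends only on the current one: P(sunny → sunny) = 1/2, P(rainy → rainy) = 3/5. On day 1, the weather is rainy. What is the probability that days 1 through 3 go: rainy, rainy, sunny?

6/25

Day 1 is given. For each transition, use the conditional probability from the current state:
P(rainy | rainy) = 3/5; P(sunny | rainy) = 2/5.
P = 3/5 × 2/5 = 6/25.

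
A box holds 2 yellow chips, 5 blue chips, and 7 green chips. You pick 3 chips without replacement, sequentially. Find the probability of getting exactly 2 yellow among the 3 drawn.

3/91

One ordering (yellow drawn first) has probability 2/14 × 1/13 × 12/12 = 24/2184 = 1/91.
There are C(3,2) = 3 such orderings, each equally likely, so P = 3 × 1/91 = 3/91.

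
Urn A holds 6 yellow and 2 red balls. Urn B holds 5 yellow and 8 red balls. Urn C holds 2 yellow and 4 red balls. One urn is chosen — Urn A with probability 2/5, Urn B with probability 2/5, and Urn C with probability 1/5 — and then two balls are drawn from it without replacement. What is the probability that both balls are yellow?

1269/4550

From Urn A: P(both yellow) = (6/8)(5/7) = 15/28.
From Urn B: P(both yellow) = (5/13)(4/12) = 5/39.
From Urn C: P(both yellow) = (2/6)(1/5) = 1/15.
Total probability = (2/5)(15/28) + (2/5)(5/39) + (1/5)(1/15) = 1269/4550.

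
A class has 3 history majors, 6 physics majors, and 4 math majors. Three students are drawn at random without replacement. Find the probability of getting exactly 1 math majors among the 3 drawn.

One ordering (a math major drawn first) has probability 4/13 × 9/12 × 8/11 = 288/1716 = 24/143.
There are C(3,1) = 3 such orderings, each equally likely, so P = 3 × 24/143 = 72/143.

72/143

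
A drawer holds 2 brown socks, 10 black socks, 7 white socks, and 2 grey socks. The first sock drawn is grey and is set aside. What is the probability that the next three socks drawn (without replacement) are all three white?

7/228

After the first draw, 7 of the remaining 20 socks are white.
P = 7/20 × 6/19 × 5/18 = 210/6840 = 7/228.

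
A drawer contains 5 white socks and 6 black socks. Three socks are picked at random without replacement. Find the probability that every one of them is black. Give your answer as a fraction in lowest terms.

P(all black) = 6/11 × 5/10 × 4/9 = 120/990 = 4/33.

4/33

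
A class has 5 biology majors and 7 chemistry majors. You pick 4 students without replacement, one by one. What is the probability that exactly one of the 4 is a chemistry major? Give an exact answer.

One ordering (a chemistry major drawn first) has probability 7/12 × 5/11 × 4/10 × 3/9 = 420/11880 = 7/198.
There are C(4,1) = 4 such orderings, each equally likely, so P = 4 × 7/198 = 14/99.

14/99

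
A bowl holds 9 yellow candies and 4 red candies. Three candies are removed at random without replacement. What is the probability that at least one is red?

P(no red) = 9/13 × 8/12 × 7/11 = 504/1716 = 42/143.
P(at least one) = 1 − 42/143 = 101/143.

101/143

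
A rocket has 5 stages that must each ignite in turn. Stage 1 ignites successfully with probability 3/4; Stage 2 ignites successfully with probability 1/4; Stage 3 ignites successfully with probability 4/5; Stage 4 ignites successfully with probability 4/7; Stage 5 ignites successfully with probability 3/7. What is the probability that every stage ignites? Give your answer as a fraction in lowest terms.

Multiplying along the chain,
P = 3/4 × 1/4 × 4/5 × 4/7 × 3/7 = 144/3920 = 9/245.

9/245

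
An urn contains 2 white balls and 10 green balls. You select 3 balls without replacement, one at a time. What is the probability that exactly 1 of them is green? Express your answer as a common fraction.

One ordering (green drawn first) has probability 10/12 × 2/11 × 1/10 = 20/1320 = 1/66.
There are C(3,1) = 3 such orderings, each equally likely, so P = 3 × 1/66 = 1/22.

1/22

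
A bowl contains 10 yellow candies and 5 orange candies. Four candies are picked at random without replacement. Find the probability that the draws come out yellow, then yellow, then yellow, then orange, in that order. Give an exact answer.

10/91

Each draw changes the counts, so multiply the conditional probabilities along the sequence:
P = 10/15 × 9/14 × 8/13 × 5/12 = 3600/32760 = 10/91.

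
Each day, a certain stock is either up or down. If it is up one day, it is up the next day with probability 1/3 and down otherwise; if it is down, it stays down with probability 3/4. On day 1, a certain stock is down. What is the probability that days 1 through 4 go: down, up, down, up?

Day 1 is given. For each transition, use the conditional probability from the current state:
P(up | down) = 1/4; P(down | up) = 2/3; P(up | down) = 1/4.
P = 1/4 × 2/3 × 1/4 = 2/48 = 1/24.

1/24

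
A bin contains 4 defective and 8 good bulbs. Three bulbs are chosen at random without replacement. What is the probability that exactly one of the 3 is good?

12/55

One ordering (good drawn first) has probability 8/12 × 4/11 × 3/10 = 96/1320 = 4/55.
There are C(3,1) = 3 such orderings, each equally likely, so P = 3 × 4/55 = 12/55.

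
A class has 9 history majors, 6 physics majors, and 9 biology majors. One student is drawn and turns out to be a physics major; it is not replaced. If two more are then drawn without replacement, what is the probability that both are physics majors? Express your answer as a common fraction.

With the first student removed, 5 physics majors remain out of 23.
P = 5/23 × 4/22 = 20/506 = 10/253.

10/253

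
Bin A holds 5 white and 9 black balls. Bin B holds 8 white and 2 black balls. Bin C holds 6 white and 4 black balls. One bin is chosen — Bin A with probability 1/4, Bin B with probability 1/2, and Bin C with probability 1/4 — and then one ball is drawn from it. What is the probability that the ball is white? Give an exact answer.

From Bin A: P(white) = 5/14.
From Bin B: P(white) = 8/10.
From Bin C: P(white) = 6/10.
Total probability = (1/4)(5/14) + (1/2)(8/10) + (1/4)(6/10) = 179/280.

179/280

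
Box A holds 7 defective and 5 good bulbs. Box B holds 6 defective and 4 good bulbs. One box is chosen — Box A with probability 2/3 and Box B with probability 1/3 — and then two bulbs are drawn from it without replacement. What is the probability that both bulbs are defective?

32/99

From Box A: P(both defective) = (7/12)(6/11) = 7/22.
From Box B: P(both defective) = (6/10)(5/9) = 1/3.
Total probability = (2/3)(7/22) + (1/3)(1/3) = 32/99.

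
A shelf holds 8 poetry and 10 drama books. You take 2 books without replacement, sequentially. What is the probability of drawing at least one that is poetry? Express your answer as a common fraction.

12/17

P(no poetry) = 10/18 × 9/17 = 90/306 = 5/17.
P(at least one) = 1 − 5/17 = 12/17.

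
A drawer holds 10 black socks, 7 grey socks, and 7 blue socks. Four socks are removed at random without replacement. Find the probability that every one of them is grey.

P(all grey) = 7/24 × 6/23 × 5/22 × 4/21 = 840/255024 = 5/1518.

5/1518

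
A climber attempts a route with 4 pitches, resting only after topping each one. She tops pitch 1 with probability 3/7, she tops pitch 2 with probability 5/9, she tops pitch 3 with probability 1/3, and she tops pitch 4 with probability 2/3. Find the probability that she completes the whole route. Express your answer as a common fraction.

Each stage is reached only if all earlier stages succeed, so
P = 3/7 × 5/9 × 1/3 × 2/3 = 30/567 = 10/189.

10/189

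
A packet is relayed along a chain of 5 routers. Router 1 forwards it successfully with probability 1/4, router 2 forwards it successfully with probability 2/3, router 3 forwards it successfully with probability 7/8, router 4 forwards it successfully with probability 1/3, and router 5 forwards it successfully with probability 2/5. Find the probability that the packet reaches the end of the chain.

7/360

Multiplying along the chain,
P = 1/4 × 2/3 × 7/8 × 1/3 × 2/5 = 28/1440 = 7/360.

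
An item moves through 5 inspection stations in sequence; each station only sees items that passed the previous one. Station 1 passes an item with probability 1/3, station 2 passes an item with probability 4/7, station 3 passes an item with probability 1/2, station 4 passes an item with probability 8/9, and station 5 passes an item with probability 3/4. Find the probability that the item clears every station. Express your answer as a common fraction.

4/63

Each stage is reached only if all earlier stages succeed, so
P = 1/3 × 4/7 × 1/2 × 8/9 × 3/4 = 96/1512 = 4/63.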